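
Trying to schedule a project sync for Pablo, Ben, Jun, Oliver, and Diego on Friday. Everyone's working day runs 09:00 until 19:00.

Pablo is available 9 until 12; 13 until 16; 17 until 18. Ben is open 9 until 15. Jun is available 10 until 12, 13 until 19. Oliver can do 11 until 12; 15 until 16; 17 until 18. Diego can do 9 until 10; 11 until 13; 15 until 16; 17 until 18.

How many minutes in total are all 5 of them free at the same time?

60

Pablo ∩ Ben: 09:00-12:00, 13:00-15:00.
Pablo ∩ Ben ∩ Jun: 10:00-12:00, 13:00-15:00.
Pablo ∩ Ben ∩ Jun ∩ Oliver: 11:00-12:00.
Pablo ∩ Ben ∩ Jun ∩ Oliver ∩ Diego: 11:00-12:00.
Those are the intersection windows.
That's a single block of 60 minutes.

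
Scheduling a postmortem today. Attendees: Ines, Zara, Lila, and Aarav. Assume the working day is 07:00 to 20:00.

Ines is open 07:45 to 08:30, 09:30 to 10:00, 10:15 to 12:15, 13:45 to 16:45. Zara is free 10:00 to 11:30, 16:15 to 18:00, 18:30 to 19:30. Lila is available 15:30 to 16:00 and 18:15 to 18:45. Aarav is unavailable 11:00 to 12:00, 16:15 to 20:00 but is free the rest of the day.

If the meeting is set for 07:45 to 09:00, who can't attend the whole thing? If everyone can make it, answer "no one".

Ines free: 07:45-08:30, 09:30-10:00, 10:15-12:15, 13:45-16:45.
Zara free: 10:00-11:30, 16:15-18:00, 18:30-19:30.
Lila free: 15:30-16:00, 18:15-18:45.
Aarav free: 07:00-11:00, 12:00-16:15 (invert busy blocks within the working day).
Ines: not fully free for 07:45-09:00. Zara: not fully free for 07:45-09:00. Lila: not fully free for 07:45-09:00. Aarav: free for 07:45-09:00.

Ines, Lila, Zara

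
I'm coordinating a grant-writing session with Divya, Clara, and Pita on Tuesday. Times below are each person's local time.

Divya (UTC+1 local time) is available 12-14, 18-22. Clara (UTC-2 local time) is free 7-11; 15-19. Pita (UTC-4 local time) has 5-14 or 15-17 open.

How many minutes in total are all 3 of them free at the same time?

Divya in UTC: 11:00-13:00, 17:00-21:00 (subtract 1h to convert from UTC+1).
Clara in UTC: 09:00-13:00, 17:00-21:00 (add 2h to convert from UTC-2).
Pita in UTC: 09:00-18:00, 19:00-21:00 (add 4h to convert from UTC-4).
Divya ∩ Clara: 11:00-13:00, 17:00-21:00.
Divya ∩ Clara ∩ Pita: 11:00-13:00, 17:00-18:00, 19:00-21:00.
So the common availability across everyone is 11:00-13:00, 17:00-18:00, 19:00-21:00.
Summing the common windows: 120 + 60 + 120 = 300 minutes.

300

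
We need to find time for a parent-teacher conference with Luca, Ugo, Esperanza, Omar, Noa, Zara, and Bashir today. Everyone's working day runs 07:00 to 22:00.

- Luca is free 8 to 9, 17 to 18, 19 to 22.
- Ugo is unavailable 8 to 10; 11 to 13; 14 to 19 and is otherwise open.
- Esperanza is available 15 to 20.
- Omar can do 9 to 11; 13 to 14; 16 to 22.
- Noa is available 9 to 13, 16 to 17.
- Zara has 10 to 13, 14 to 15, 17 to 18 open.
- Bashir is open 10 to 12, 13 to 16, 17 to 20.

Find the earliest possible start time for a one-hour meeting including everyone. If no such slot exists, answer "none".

Luca free: 08:00-09:00, 17:00-18:00, 19:00-22:00.
Ugo free: 07:00-08:00, 10:00-11:00, 13:00-14:00, 19:00-22:00 (invert busy blocks within the working day).
Esperanza free: 15:00-20:00.
Omar free: 09:00-11:00, 13:00-14:00, 16:00-22:00.
Noa free: 09:00-13:00, 16:00-17:00.
Zara free: 10:00-13:00, 14:00-15:00, 17:00-18:00.
Bashir free: 10:00-12:00, 13:00-16:00, 17:00-20:00.
Luca ∩ Ugo: 19:00-22:00.
Luca ∩ Ugo ∩ Esperanza: 19:00-20:00.
Luca ∩ Ugo ∩ Esperanza ∩ Omar: 19:00-20:00.
Luca ∩ Ugo ∩ Esperanza ∩ Omar ∩ Noa: ∅.
Luca ∩ Ugo ∩ Esperanza ∩ Omar ∩ Noa ∩ Zara: ∅.
Luca ∩ Ugo ∩ Esperanza ∩ Omar ∩ Noa ∩ Zara ∩ Bashir: ∅.
There is no time when everyone is free.
No common window is at least 60 minutes long.

none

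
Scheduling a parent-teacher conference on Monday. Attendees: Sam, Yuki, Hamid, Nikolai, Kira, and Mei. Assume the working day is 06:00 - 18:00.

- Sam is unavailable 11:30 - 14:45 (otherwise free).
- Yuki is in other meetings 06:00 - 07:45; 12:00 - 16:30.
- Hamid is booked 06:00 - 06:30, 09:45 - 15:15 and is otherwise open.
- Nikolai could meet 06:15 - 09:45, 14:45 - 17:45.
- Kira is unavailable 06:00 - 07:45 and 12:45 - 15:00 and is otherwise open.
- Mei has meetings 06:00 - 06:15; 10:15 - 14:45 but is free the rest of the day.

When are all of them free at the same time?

Sam free: 06:00-11:30, 14:45-18:00 (invert busy blocks within the working day).
Yuki free: 07:45-12:00, 16:30-18:00 (invert busy blocks within the working day).
Hamid free: 06:30-09:45, 15:15-18:00 (invert busy blocks within the working day).
Nikolai free: 06:15-09:45, 14:45-17:45.
Kira free: 07:45-12:45, 15:00-18:00 (invert busy blocks within the working day).
Mei free: 06:15-10:15, 14:45-18:00 (invert busy blocks within the working day).
Sam ∩ Yuki: 07:45-11:30, 16:30-18:00.
Sam ∩ Yuki ∩ Hamid: 07:45-09:45, 16:30-18:00.
Sam ∩ Yuki ∩ Hamid ∩ Nikolai: 07:45-09:45, 16:30-17:45.
Sam ∩ Yuki ∩ Hamid ∩ Nikolai ∩ Kira: 07:45-09:45, 16:30-17:45.
Sam ∩ Yuki ∩ Hamid ∩ Nikolai ∩ Kira ∩ Mei: 07:45-09:45, 16:30-17:45.
So the common availability across everyone is 07:45-09:45, 16:30-17:45.

07:45-09:45, 16:30-17:45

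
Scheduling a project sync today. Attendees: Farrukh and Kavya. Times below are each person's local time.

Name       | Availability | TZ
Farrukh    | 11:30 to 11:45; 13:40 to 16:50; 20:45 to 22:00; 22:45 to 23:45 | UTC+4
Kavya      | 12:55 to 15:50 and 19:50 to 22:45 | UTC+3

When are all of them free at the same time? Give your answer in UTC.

09:55-12:50, 16:50-18:00, 18:45-19:45

Farrukh in UTC: 07:30-07:45, 09:40-12:50, 16:45-18:00, 18:45-19:45 (subtract 4h to convert from UTC+4).
Kavya in UTC: 09:55-12:50, 16:50-19:45 (subtract 3h to convert from UTC+3).
Farrukh ∩ Kavya: 09:55-12:50, 16:50-18:00, 18:45-19:45.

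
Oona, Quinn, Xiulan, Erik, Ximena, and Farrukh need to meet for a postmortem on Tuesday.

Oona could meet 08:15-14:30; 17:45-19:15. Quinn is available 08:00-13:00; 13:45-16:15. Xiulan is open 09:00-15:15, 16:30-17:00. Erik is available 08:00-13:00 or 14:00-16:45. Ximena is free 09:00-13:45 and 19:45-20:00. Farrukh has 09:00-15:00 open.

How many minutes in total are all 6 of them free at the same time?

240

Oona ∩ Quinn: 08:15-13:00, 13:45-14:30.
Oona ∩ Quinn ∩ Xiulan: 09:00-13:00, 13:45-14:30.
Oona ∩ Quinn ∩ Xiulan ∩ Erik: 09:00-13:00, 14:00-14:30.
Oona ∩ Quinn ∩ Xiulan ∩ Erik ∩ Ximena: 09:00-13:00.
Oona ∩ Quinn ∩ Xiulan ∩ Erik ∩ Ximena ∩ Farrukh: 09:00-13:00.
That's a single block of 240 minutes.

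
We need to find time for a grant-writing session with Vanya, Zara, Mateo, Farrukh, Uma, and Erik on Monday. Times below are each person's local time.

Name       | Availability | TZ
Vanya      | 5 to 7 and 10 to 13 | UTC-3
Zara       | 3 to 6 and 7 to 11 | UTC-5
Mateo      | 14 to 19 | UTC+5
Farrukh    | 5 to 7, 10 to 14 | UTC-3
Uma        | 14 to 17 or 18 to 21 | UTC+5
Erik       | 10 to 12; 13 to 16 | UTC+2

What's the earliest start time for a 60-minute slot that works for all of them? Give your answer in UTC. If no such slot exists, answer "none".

09:00

Vanya in UTC: 08:00-10:00, 13:00-16:00 (add 3h to convert from UTC-3).
Zara in UTC: 08:00-11:00, 12:00-16:00 (add 5h to convert from UTC-5).
Mateo in UTC: 09:00-14:00 (subtract 5h to convert from UTC+5).
Farrukh in UTC: 08:00-10:00, 13:00-17:00 (add 3h to convert from UTC-3).
Uma in UTC: 09:00-12:00, 13:00-16:00 (subtract 5h to convert from UTC+5).
Erik in UTC: 08:00-10:00, 11:00-14:00 (subtract 2h to convert from UTC+2).
Vanya ∩ Zara: 08:00-10:00, 13:00-16:00.
Vanya ∩ Zara ∩ Mateo: 09:00-10:00, 13:00-14:00.
Vanya ∩ Zara ∩ Mateo ∩ Farrukh: 09:00-10:00, 13:00-14:00.
Vanya ∩ Zara ∩ Mateo ∩ Farrukh ∩ Uma: 09:00-10:00, 13:00-14:00.
Vanya ∩ Zara ∩ Mateo ∩ Farrukh ∩ Uma ∩ Erik: 09:00-10:00, 13:00-14:00.
The first common window of at least 60 minutes is 09:00-10:00, so the earliest start is 09:00.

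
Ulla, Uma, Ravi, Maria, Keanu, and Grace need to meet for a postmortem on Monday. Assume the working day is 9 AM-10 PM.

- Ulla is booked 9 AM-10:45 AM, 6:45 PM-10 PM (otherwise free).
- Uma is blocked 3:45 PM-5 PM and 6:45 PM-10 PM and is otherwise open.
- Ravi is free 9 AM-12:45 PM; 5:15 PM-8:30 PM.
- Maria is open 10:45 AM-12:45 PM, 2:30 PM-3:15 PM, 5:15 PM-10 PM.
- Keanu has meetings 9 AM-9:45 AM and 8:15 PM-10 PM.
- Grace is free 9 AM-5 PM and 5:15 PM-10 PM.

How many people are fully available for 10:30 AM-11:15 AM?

Ulla free: 10:45-18:45 (invert busy blocks within the working day).
Uma free: 09:00-15:45, 17:00-18:45 (invert busy blocks within the working day).
Ravi free: 09:00-12:45, 17:15-20:30.
Maria free: 10:45-12:45, 14:30-15:15, 17:15-22:00.
Keanu free: 09:45-20:15 (invert busy blocks within the working day).
Grace free: 09:00-17:00, 17:15-22:00.
Uma, Ravi, Keanu, and Grace can make the full 10:30-11:15 slot — that's 4.

4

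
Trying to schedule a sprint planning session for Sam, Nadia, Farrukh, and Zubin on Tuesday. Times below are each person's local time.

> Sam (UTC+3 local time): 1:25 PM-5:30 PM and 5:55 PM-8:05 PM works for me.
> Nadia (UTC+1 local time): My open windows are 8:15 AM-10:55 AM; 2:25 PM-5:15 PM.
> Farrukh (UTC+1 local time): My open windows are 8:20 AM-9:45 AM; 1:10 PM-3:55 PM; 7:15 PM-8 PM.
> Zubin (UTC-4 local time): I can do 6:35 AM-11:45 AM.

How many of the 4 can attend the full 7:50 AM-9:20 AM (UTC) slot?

1

Sam in UTC: 10:25-14:30, 14:55-17:05 (subtract 3h to convert from UTC+3).
Nadia in UTC: 07:15-09:55, 13:25-16:15 (subtract 1h to convert from UTC+1).
Farrukh in UTC: 07:20-08:45, 12:10-14:55, 18:15-19:00 (subtract 1h to convert from UTC+1).
Zubin in UTC: 10:35-15:45 (add 4h to convert from UTC-4).
Nadia can make the full 07:50-09:20 slot — that's 1.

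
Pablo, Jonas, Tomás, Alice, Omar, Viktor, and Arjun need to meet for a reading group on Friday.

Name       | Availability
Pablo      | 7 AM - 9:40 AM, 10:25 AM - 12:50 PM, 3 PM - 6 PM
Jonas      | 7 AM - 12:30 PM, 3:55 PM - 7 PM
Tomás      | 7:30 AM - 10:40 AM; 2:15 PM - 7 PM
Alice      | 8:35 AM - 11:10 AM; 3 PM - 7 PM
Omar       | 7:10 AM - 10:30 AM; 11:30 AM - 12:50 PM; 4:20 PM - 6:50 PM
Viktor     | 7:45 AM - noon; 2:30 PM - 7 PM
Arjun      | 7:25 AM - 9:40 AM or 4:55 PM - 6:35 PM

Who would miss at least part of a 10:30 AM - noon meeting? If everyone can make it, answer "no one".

Alice, Arjun, Omar, Tomás

Pablo: free for 10:30-12:00. Jonas: free for 10:30-12:00. Tomás: not fully free for 10:30-12:00. Alice: not fully free for 10:30-12:00. Omar: not fully free for 10:30-12:00. Viktor: free for 10:30-12:00. Arjun: not fully free for 10:30-12:00.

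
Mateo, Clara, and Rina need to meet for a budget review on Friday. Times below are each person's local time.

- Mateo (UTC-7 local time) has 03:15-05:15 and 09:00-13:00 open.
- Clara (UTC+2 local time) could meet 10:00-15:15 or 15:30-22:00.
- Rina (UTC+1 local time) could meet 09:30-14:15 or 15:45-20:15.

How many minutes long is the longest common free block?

Mateo in UTC: 10:15-12:15, 16:00-20:00 (add 7h to convert from UTC-7).
Clara in UTC: 08:00-13:15, 13:30-20:00 (subtract 2h to convert from UTC+2).
Rina in UTC: 08:30-13:15, 14:45-19:15 (subtract 1h to convert from UTC+1).
Mateo ∩ Clara: 10:15-12:15, 16:00-20:00.
Mateo ∩ Clara ∩ Rina: 10:15-12:15, 16:00-19:15.
Those are the intersection windows.
The longest is 16:00-19:15 at 195 minutes.

195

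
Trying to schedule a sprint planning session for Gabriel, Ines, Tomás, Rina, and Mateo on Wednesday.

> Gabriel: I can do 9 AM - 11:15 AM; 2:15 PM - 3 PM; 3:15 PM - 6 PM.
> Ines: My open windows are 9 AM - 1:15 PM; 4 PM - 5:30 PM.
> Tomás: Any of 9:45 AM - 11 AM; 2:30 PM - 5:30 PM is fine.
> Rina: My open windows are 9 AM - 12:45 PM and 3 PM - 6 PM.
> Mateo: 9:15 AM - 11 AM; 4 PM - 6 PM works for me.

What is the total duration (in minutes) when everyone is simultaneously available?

Gabriel ∩ Ines: 09:00-11:15, 16:00-17:30.
Gabriel ∩ Ines ∩ Tomás: 09:45-11:00, 16:00-17:30.
Gabriel ∩ Ines ∩ Tomás ∩ Rina: 09:45-11:00, 16:00-17:30.
Gabriel ∩ Ines ∩ Tomás ∩ Rina ∩ Mateo: 09:45-11:00, 16:00-17:30.
Summing the common windows: 75 + 90 = 165 minutes.

165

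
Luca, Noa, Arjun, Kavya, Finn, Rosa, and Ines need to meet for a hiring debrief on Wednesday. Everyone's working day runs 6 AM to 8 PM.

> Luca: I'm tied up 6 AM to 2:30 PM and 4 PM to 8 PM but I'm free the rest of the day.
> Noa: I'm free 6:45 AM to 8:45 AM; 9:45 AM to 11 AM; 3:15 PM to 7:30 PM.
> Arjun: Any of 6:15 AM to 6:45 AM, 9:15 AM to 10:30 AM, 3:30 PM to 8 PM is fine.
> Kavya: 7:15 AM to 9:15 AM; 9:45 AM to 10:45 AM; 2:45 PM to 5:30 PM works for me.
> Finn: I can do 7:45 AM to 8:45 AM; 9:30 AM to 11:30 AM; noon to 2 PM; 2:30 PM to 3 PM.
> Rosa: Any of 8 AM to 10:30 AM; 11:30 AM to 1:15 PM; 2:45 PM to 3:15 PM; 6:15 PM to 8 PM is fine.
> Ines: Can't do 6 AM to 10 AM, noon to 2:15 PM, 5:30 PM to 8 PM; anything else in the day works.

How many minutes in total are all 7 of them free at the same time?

Luca free: 14:30-16:00 (invert busy blocks within the working day).
Noa free: 06:45-08:45, 09:45-11:00, 15:15-19:30.
Arjun free: 06:15-06:45, 09:15-10:30, 15:30-20:00.
Kavya free: 07:15-09:15, 09:45-10:45, 14:45-17:30.
Finn free: 07:45-08:45, 09:30-11:30, 12:00-14:00, 14:30-15:00.
Rosa free: 08:00-10:30, 11:30-13:15, 14:45-15:15, 18:15-20:00.
Ines free: 10:00-12:00, 14:15-17:30 (invert busy blocks within the working day).
Luca ∩ Noa: 15:15-16:00.
Luca ∩ Noa ∩ Arjun: 15:30-16:00.
Luca ∩ Noa ∩ Arjun ∩ Kavya: 15:30-16:00.
Luca ∩ Noa ∩ Arjun ∩ Kavya ∩ Finn: ∅.
Luca ∩ Noa ∩ Arjun ∩ Kavya ∩ Finn ∩ Rosa: ∅.
Luca ∩ Noa ∩ Arjun ∩ Kavya ∩ Finn ∩ Rosa ∩ Ines: ∅.
There is no time when everyone is free.
There is no common window, so the total is 0 minutes.

0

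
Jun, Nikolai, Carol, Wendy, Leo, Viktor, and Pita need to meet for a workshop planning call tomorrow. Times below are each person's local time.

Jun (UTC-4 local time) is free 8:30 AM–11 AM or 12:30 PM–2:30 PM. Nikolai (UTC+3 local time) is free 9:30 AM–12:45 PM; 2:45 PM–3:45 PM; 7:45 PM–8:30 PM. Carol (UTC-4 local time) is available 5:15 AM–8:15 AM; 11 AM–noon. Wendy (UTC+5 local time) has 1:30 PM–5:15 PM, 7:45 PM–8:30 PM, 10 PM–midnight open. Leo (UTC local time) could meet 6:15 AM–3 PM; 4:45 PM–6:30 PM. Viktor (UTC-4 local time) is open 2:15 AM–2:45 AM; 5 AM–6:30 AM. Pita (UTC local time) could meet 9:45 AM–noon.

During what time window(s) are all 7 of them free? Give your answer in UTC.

none

Jun in UTC: 12:30-15:00, 16:30-18:30 (add 4h to convert from UTC-4).
Nikolai in UTC: 06:30-09:45, 11:45-12:45, 16:45-17:30 (subtract 3h to convert from UTC+3).
Carol in UTC: 09:15-12:15, 15:00-16:00 (add 4h to convert from UTC-4).
Wendy in UTC: 08:30-12:15, 14:45-15:30, 17:00-19:00 (subtract 5h to convert from UTC+5).
Leo in UTC: 06:15-15:00, 16:45-18:30.
Viktor in UTC: 06:15-06:45, 09:00-10:30 (add 4h to convert from UTC-4).
Pita in UTC: 09:45-12:00.
Jun ∩ Nikolai: 12:30-12:45, 16:45-17:30.
Jun ∩ Nikolai ∩ Carol: ∅.
Jun ∩ Nikolai ∩ Carol ∩ Wendy: ∅.
Jun ∩ Nikolai ∩ Carol ∩ Wendy ∩ Leo: ∅.
Jun ∩ Nikolai ∩ Carol ∩ Wendy ∩ Leo ∩ Viktor: ∅.
Jun ∩ Nikolai ∩ Carol ∩ Wendy ∩ Leo ∩ Viktor ∩ Pita: ∅.
There is no time when everyone is free.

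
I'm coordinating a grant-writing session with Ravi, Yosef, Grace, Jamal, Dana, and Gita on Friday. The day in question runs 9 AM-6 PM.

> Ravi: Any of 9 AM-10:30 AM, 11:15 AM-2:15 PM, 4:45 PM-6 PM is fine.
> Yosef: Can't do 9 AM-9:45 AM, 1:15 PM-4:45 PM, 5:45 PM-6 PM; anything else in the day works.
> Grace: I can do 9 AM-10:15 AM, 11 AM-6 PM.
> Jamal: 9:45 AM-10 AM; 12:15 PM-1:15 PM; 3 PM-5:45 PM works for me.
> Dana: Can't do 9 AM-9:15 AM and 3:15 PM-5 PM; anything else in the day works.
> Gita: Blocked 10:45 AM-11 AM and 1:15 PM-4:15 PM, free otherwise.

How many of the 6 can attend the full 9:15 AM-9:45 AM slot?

Ravi free: 09:00-10:30, 11:15-14:15, 16:45-18:00.
Yosef free: 09:45-13:15, 16:45-17:45 (invert busy blocks within the working day).
Grace free: 09:00-10:15, 11:00-18:00.
Jamal free: 09:45-10:00, 12:15-13:15, 15:00-17:45.
Dana free: 09:15-15:15, 17:00-18:00 (invert busy blocks within the working day).
Gita free: 09:00-10:45, 11:00-13:15, 16:15-18:00 (invert busy blocks within the working day).
Ravi, Grace, Dana, and Gita can make the full 09:15-09:45 slot — that's 4.

4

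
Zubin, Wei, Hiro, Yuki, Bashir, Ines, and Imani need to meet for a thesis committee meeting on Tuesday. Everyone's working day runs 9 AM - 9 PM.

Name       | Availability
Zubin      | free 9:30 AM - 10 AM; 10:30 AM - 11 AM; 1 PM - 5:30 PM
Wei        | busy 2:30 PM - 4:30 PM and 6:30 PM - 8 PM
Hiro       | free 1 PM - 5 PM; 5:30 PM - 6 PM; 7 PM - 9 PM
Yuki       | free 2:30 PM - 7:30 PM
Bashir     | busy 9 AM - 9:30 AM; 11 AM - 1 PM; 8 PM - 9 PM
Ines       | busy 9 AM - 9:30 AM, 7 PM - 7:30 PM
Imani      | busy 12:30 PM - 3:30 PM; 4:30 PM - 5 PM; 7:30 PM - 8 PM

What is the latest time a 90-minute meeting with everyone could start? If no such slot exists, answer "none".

none

Zubin free: 09:30-10:00, 10:30-11:00, 13:00-17:30.
Wei free: 09:00-14:30, 16:30-18:30, 20:00-21:00 (invert busy blocks within the working day).
Hiro free: 13:00-17:00, 17:30-18:00, 19:00-21:00.
Yuki free: 14:30-19:30.
Bashir free: 09:30-11:00, 13:00-20:00 (invert busy blocks within the working day).
Ines free: 09:30-19:00, 19:30-21:00 (invert busy blocks within the working day).
Imani free: 09:00-12:30, 15:30-16:30, 17:00-19:30, 20:00-21:00 (invert busy blocks within the working day).
Zubin ∩ Wei: 09:30-10:00, 10:30-11:00, 13:00-14:30, 16:30-17:30.
Zubin ∩ Wei ∩ Hiro: 13:00-14:30, 16:30-17:00.
Zubin ∩ Wei ∩ Hiro ∩ Yuki: 16:30-17:00.
Zubin ∩ Wei ∩ Hiro ∩ Yuki ∩ Bashir: 16:30-17:00.
Zubin ∩ Wei ∩ Hiro ∩ Yuki ∩ Bashir ∩ Ines: 16:30-17:00.
Zubin ∩ Wei ∩ Hiro ∩ Yuki ∩ Bashir ∩ Ines ∩ Imani: ∅.
There is no time when everyone is free.
No common window is at least 90 minutes long.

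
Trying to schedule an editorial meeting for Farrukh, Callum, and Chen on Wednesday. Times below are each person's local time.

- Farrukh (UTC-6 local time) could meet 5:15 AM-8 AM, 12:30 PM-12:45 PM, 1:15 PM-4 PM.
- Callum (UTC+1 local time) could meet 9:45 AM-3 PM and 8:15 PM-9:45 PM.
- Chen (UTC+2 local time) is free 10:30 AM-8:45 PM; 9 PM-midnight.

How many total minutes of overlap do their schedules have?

255

Farrukh in UTC: 11:15-14:00, 18:30-18:45, 19:15-22:00 (add 6h to convert from UTC-6).
Callum in UTC: 08:45-14:00, 19:15-20:45 (subtract 1h to convert from UTC+1).
Chen in UTC: 08:30-18:45, 19:00-22:00 (subtract 2h to convert from UTC+2).
Farrukh ∩ Callum: 11:15-14:00, 19:15-20:45.
Farrukh ∩ Callum ∩ Chen: 11:15-14:00, 19:15-20:45.
Summing the common windows: 165 + 90 = 255 minutes.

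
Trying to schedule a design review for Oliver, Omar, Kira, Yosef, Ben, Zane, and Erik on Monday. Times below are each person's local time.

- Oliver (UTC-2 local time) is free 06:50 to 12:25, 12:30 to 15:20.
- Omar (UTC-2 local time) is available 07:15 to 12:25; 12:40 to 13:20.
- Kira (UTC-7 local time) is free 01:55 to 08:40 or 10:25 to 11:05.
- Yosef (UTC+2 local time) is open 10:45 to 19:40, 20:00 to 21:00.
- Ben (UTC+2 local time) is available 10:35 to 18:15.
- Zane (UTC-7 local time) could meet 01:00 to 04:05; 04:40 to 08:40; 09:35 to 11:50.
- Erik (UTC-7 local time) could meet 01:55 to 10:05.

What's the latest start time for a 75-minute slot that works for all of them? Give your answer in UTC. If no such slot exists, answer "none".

13:10

Oliver in UTC: 08:50-14:25, 14:30-17:20 (add 2h to convert from UTC-2).
Omar in UTC: 09:15-14:25, 14:40-15:20 (add 2h to convert from UTC-2).
Kira in UTC: 08:55-15:40, 17:25-18:05 (add 7h to convert from UTC-7).
Yosef in UTC: 08:45-17:40, 18:00-19:00 (subtract 2h to convert from UTC+2).
Ben in UTC: 08:35-16:15 (subtract 2h to convert from UTC+2).
Zane in UTC: 08:00-11:05, 11:40-15:40, 16:35-18:50 (add 7h to convert from UTC-7).
Erik in UTC: 08:55-17:05 (add 7h to convert from UTC-7).
Oliver ∩ Omar: 09:15-14:25, 14:40-15:20.
Oliver ∩ Omar ∩ Kira: 09:15-14:25, 14:40-15:20.
Oliver ∩ Omar ∩ Kira ∩ Yosef: 09:15-14:25, 14:40-15:20.
Oliver ∩ Omar ∩ Kira ∩ Yosef ∩ Ben: 09:15-14:25, 14:40-15:20.
Oliver ∩ Omar ∩ Kira ∩ Yosef ∩ Ben ∩ Zane: 09:15-11:05, 11:40-14:25, 14:40-15:20.
Oliver ∩ Omar ∩ Kira ∩ Yosef ∩ Ben ∩ Zane ∩ Erik: 09:15-11:05, 11:40-14:25, 14:40-15:20.
So the common availability across everyone is 09:15-11:05, 11:40-14:25, 14:40-15:20.
The last common window of at least 75 minutes is 11:40-14:25; a 75-minute meeting can start as late as 13:10 and still end by 14:25.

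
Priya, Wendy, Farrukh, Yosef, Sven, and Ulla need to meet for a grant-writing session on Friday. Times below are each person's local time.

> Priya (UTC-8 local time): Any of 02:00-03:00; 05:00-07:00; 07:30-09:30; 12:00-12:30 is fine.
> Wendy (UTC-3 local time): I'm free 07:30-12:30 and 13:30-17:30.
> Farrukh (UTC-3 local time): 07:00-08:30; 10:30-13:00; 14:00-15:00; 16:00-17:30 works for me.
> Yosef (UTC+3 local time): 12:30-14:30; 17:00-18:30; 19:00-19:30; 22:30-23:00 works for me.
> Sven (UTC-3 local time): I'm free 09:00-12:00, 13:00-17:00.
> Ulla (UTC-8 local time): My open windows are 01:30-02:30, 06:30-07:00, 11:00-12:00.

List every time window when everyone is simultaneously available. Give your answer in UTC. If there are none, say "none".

14:30-15:00

Priya in UTC: 10:00-11:00, 13:00-15:00, 15:30-17:30, 20:00-20:30 (add 8h to convert from UTC-8).
Wendy in UTC: 10:30-15:30, 16:30-20:30 (add 3h to convert from UTC-3).
Farrukh in UTC: 10:00-11:30, 13:30-16:00, 17:00-18:00, 19:00-20:30 (add 3h to convert from UTC-3).
Yosef in UTC: 09:30-11:30, 14:00-15:30, 16:00-16:30, 19:30-20:00 (subtract 3h to convert from UTC+3).
Sven in UTC: 12:00-15:00, 16:00-20:00 (add 3h to convert from UTC-3).
Ulla in UTC: 09:30-10:30, 14:30-15:00, 19:00-20:00 (add 8h to convert from UTC-8).
Priya ∩ Wendy: 10:30-11:00, 13:00-15:00, 16:30-17:30, 20:00-20:30.
Priya ∩ Wendy ∩ Farrukh: 10:30-11:00, 13:30-15:00, 17:00-17:30, 20:00-20:30.
Priya ∩ Wendy ∩ Farrukh ∩ Yosef: 10:30-11:00, 14:00-15:00.
Priya ∩ Wendy ∩ Farrukh ∩ Yosef ∩ Sven: 14:00-15:00.
Priya ∩ Wendy ∩ Farrukh ∩ Yosef ∩ Sven ∩ Ulla: 14:30-15:00.
Those are the intersection windows.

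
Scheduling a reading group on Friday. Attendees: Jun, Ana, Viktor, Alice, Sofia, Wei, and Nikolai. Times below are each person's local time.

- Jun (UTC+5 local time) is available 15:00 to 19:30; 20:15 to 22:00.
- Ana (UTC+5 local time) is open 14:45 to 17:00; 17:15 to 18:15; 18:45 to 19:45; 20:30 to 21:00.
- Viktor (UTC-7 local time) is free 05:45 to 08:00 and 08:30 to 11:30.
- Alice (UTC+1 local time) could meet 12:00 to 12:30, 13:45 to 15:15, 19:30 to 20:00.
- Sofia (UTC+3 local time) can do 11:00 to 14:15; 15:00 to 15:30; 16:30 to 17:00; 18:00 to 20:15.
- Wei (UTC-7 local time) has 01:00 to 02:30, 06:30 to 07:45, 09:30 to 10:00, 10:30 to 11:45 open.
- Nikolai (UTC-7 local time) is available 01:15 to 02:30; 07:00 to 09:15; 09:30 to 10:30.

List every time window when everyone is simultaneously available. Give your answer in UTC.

Jun in UTC: 10:00-14:30, 15:15-17:00 (subtract 5h to convert from UTC+5).
Ana in UTC: 09:45-12:00, 12:15-13:15, 13:45-14:45, 15:30-16:00 (subtract 5h to convert from UTC+5).
Viktor in UTC: 12:45-15:00, 15:30-18:30 (add 7h to convert from UTC-7).
Alice in UTC: 11:00-11:30, 12:45-14:15, 18:30-19:00 (subtract 1h to convert from UTC+1).
Sofia in UTC: 08:00-11:15, 12:00-12:30, 13:30-14:00, 15:00-17:15 (subtract 3h to convert from UTC+3).
Wei in UTC: 08:00-09:30, 13:30-14:45, 16:30-17:00, 17:30-18:45 (add 7h to convert from UTC-7).
Nikolai in UTC: 08:15-09:30, 14:00-16:15, 16:30-17:30 (add 7h to convert from UTC-7).
Jun ∩ Ana: 10:00-12:00, 12:15-13:15, 13:45-14:30, 15:30-16:00.
Jun ∩ Ana ∩ Viktor: 12:45-13:15, 13:45-14:30, 15:30-16:00.
Jun ∩ Ana ∩ Viktor ∩ Alice: 12:45-13:15, 13:45-14:15.
Jun ∩ Ana ∩ Viktor ∩ Alice ∩ Sofia: 13:45-14:00.
Jun ∩ Ana ∩ Viktor ∩ Alice ∩ Sofia ∩ Wei: 13:45-14:00.
Jun ∩ Ana ∩ Viktor ∩ Alice ∩ Sofia ∩ Wei ∩ Nikolai: ∅.
There is no time when everyone is free.

none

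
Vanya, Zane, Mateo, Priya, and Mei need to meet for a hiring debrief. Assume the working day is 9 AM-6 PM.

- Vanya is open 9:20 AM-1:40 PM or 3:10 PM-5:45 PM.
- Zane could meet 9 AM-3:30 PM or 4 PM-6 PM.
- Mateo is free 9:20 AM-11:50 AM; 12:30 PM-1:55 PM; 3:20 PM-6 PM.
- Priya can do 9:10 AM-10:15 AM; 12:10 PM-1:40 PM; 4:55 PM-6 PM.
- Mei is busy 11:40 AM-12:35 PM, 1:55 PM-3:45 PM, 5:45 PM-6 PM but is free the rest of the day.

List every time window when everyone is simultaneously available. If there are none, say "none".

Vanya free: 09:20-13:40, 15:10-17:45.
Zane free: 09:00-15:30, 16:00-18:00.
Mateo free: 09:20-11:50, 12:30-13:55, 15:20-18:00.
Priya free: 09:10-10:15, 12:10-13:40, 16:55-18:00.
Mei free: 09:00-11:40, 12:35-13:55, 15:45-17:45 (invert busy blocks within the working day).
Vanya ∩ Zane: 09:20-13:40, 15:10-15:30, 16:00-17:45.
Vanya ∩ Zane ∩ Mateo: 09:20-11:50, 12:30-13:40, 15:20-15:30, 16:00-17:45.
Vanya ∩ Zane ∩ Mateo ∩ Priya: 09:20-10:15, 12:30-13:40, 16:55-17:45.
Vanya ∩ Zane ∩ Mateo ∩ Priya ∩ Mei: 09:20-10:15, 12:35-13:40, 16:55-17:45.

09:20-10:15, 12:35-13:40, 16:55-17:45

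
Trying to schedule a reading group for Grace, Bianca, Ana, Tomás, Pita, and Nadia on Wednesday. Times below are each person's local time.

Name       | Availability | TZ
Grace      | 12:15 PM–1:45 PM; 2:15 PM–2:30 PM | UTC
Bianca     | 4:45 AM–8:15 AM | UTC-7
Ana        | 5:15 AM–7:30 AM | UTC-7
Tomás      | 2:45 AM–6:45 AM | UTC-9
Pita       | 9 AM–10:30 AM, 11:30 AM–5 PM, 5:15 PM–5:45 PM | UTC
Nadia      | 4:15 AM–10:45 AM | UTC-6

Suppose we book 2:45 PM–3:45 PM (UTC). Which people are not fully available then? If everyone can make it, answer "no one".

Ana, Bianca, Grace

Grace in UTC: 12:15-13:45, 14:15-14:30.
Bianca in UTC: 11:45-15:15 (add 7h to convert from UTC-7).
Ana in UTC: 12:15-14:30 (add 7h to convert from UTC-7).
Tomás in UTC: 11:45-15:45 (add 9h to convert from UTC-9).
Pita in UTC: 09:00-10:30, 11:30-17:00, 17:15-17:45.
Nadia in UTC: 10:15-16:45 (add 6h to convert from UTC-6).
Grace: not fully free for 14:45-15:45. Bianca: not fully free for 14:45-15:45. Ana: not fully free for 14:45-15:45. Tomás: free for 14:45-15:45. Pita: free for 14:45-15:45. Nadia: free for 14:45-15:45.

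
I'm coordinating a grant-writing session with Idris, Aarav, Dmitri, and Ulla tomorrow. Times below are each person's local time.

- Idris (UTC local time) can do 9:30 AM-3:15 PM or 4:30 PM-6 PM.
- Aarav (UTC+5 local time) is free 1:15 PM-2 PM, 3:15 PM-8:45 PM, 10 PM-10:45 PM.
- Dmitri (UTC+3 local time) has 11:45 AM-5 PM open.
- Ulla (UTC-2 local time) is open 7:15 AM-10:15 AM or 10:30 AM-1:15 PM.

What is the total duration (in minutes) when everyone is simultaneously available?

Idris in UTC: 09:30-15:15, 16:30-18:00.
Aarav in UTC: 08:15-09:00, 10:15-15:45, 17:00-17:45 (subtract 5h to convert from UTC+5).
Dmitri in UTC: 08:45-14:00 (subtract 3h to convert from UTC+3).
Ulla in UTC: 09:15-12:15, 12:30-15:15 (add 2h to convert from UTC-2).
Idris ∩ Aarav: 10:15-15:15, 17:00-17:45.
Idris ∩ Aarav ∩ Dmitri: 10:15-14:00.
Idris ∩ Aarav ∩ Dmitri ∩ Ulla: 10:15-12:15, 12:30-14:00.
Summing the common windows: 120 + 90 = 210 minutes.

210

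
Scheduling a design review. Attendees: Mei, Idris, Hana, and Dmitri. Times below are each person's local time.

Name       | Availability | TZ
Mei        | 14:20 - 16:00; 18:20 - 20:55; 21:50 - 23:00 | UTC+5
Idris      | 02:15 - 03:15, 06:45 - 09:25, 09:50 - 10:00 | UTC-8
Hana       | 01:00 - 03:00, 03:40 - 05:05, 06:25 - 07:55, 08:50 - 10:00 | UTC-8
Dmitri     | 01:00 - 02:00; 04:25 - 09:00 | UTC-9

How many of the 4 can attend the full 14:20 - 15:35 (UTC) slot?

Mei in UTC: 09:20-11:00, 13:20-15:55, 16:50-18:00 (subtract 5h to convert from UTC+5).
Idris in UTC: 10:15-11:15, 14:45-17:25, 17:50-18:00 (add 8h to convert from UTC-8).
Hana in UTC: 09:00-11:00, 11:40-13:05, 14:25-15:55, 16:50-18:00 (add 8h to convert from UTC-8).
Dmitri in UTC: 10:00-11:00, 13:25-18:00 (add 9h to convert from UTC-9).
Mei and Dmitri can make the full 14:20-15:35 slot — that's 2.

2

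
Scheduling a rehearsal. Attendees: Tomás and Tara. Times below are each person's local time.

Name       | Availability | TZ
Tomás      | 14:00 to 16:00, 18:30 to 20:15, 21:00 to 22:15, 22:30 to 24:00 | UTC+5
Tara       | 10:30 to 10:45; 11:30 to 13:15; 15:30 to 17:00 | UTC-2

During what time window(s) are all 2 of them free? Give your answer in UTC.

13:30-15:15, 17:30-19:00

Tomás in UTC: 09:00-11:00, 13:30-15:15, 16:00-17:15, 17:30-19:00 (subtract 5h to convert from UTC+5).
Tara in UTC: 12:30-12:45, 13:30-15:15, 17:30-19:00 (add 2h to convert from UTC-2).
Tomás ∩ Tara: 13:30-15:15, 17:30-19:00.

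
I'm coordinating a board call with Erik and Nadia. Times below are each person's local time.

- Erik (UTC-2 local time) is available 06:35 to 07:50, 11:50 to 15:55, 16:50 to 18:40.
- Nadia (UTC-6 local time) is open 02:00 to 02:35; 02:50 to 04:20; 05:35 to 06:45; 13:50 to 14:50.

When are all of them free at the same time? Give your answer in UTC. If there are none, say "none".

Erik in UTC: 08:35-09:50, 13:50-17:55, 18:50-20:40 (add 2h to convert from UTC-2).
Nadia in UTC: 08:00-08:35, 08:50-10:20, 11:35-12:45, 19:50-20:50 (add 6h to convert from UTC-6).
Erik ∩ Nadia: 08:50-09:50, 19:50-20:40.
So the common availability across everyone is 08:50-09:50, 19:50-20:40.

08:50-09:50, 19:50-20:40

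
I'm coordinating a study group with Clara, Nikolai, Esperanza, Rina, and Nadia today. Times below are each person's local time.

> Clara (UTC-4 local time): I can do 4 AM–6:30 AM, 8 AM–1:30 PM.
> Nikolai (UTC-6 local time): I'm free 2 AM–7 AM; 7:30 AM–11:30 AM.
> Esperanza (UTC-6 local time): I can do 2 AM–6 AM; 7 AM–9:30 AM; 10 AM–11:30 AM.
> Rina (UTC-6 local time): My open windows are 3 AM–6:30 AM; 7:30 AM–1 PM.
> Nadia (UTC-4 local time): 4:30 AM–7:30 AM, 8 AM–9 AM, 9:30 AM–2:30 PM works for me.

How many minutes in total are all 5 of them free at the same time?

Clara in UTC: 08:00-10:30, 12:00-17:30 (add 4h to convert from UTC-4).
Nikolai in UTC: 08:00-13:00, 13:30-17:30 (add 6h to convert from UTC-6).
Esperanza in UTC: 08:00-12:00, 13:00-15:30, 16:00-17:30 (add 6h to convert from UTC-6).
Rina in UTC: 09:00-12:30, 13:30-19:00 (add 6h to convert from UTC-6).
Nadia in UTC: 08:30-11:30, 12:00-13:00, 13:30-18:30 (add 4h to convert from UTC-4).
Clara ∩ Nikolai: 08:00-10:30, 12:00-13:00, 13:30-17:30.
Clara ∩ Nikolai ∩ Esperanza: 08:00-10:30, 13:30-15:30, 16:00-17:30.
Clara ∩ Nikolai ∩ Esperanza ∩ Rina: 09:00-10:30, 13:30-15:30, 16:00-17:30.
Clara ∩ Nikolai ∩ Esperanza ∩ Rina ∩ Nadia: 09:00-10:30, 13:30-15:30, 16:00-17:30.
Those are the intersection windows.
Summing the common windows: 90 + 120 + 90 = 300 minutes.

300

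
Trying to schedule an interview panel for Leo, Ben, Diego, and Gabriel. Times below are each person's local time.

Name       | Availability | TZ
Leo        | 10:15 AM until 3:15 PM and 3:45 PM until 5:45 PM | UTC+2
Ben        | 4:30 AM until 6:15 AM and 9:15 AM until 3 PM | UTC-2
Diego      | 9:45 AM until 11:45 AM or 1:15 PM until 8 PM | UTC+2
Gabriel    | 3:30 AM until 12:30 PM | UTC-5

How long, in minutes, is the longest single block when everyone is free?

120

Leo in UTC: 08:15-13:15, 13:45-15:45 (subtract 2h to convert from UTC+2).
Ben in UTC: 06:30-08:15, 11:15-17:00 (add 2h to convert from UTC-2).
Diego in UTC: 07:45-09:45, 11:15-18:00 (subtract 2h to convert from UTC+2).
Gabriel in UTC: 08:30-17:30 (add 5h to convert from UTC-5).
Leo ∩ Ben: 11:15-13:15, 13:45-15:45.
Leo ∩ Ben ∩ Diego: 11:15-13:15, 13:45-15:45.
Leo ∩ Ben ∩ Diego ∩ Gabriel: 11:15-13:15, 13:45-15:45.
Those are the intersection windows.
The longest is 11:15-13:15 at 120 minutes.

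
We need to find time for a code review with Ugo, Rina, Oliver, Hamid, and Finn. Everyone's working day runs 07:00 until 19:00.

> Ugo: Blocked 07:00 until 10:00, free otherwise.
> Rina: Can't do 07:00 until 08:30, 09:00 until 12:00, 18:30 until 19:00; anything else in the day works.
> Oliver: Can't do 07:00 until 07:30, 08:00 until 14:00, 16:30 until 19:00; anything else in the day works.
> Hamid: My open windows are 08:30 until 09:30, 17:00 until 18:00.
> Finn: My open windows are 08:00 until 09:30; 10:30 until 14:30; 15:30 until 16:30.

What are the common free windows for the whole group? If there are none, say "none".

Ugo free: 10:00-19:00 (invert busy blocks within the working day).
Rina free: 08:30-09:00, 12:00-18:30 (invert busy blocks within the working day).
Oliver free: 07:30-08:00, 14:00-16:30 (invert busy blocks within the working day).
Hamid free: 08:30-09:30, 17:00-18:00.
Finn free: 08:00-09:30, 10:30-14:30, 15:30-16:30.
Ugo ∩ Rina: 12:00-18:30.
Ugo ∩ Rina ∩ Oliver: 14:00-16:30.
Ugo ∩ Rina ∩ Oliver ∩ Hamid: ∅.
Ugo ∩ Rina ∩ Oliver ∩ Hamid ∩ Finn: ∅.
There is no time when everyone is free.

none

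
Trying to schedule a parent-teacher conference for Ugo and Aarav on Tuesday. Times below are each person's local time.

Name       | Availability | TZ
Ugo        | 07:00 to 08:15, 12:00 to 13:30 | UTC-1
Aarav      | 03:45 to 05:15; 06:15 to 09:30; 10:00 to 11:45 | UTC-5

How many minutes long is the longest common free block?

Ugo in UTC: 08:00-09:15, 13:00-14:30 (add 1h to convert from UTC-1).
Aarav in UTC: 08:45-10:15, 11:15-14:30, 15:00-16:45 (add 5h to convert from UTC-5).
Ugo ∩ Aarav: 08:45-09:15, 13:00-14:30.
Those are the intersection windows.
The longest is 13:00-14:30 at 90 minutes.

90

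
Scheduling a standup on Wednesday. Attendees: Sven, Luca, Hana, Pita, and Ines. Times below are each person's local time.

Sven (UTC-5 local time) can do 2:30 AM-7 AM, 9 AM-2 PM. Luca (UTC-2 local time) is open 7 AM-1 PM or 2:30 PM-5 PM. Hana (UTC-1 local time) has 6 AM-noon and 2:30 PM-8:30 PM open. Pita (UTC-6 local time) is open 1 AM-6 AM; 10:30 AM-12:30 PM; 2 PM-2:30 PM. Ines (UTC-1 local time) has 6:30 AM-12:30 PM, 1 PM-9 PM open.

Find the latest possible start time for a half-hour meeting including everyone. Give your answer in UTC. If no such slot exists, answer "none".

18:00

Sven in UTC: 07:30-12:00, 14:00-19:00 (add 5h to convert from UTC-5).
Luca in UTC: 09:00-15:00, 16:30-19:00 (add 2h to convert from UTC-2).
Hana in UTC: 07:00-13:00, 15:30-21:30 (add 1h to convert from UTC-1).
Pita in UTC: 07:00-12:00, 16:30-18:30, 20:00-20:30 (add 6h to convert from UTC-6).
Ines in UTC: 07:30-13:30, 14:00-22:00 (add 1h to convert from UTC-1).
Sven ∩ Luca: 09:00-12:00, 14:00-15:00, 16:30-19:00.
Sven ∩ Luca ∩ Hana: 09:00-12:00, 16:30-19:00.
Sven ∩ Luca ∩ Hana ∩ Pita: 09:00-12:00, 16:30-18:30.
Sven ∩ Luca ∩ Hana ∩ Pita ∩ Ines: 09:00-12:00, 16:30-18:30.
The last common window of at least 30 minutes is 16:30-18:30; a 30-minute meeting can start as late as 18:00 and still end by 18:30.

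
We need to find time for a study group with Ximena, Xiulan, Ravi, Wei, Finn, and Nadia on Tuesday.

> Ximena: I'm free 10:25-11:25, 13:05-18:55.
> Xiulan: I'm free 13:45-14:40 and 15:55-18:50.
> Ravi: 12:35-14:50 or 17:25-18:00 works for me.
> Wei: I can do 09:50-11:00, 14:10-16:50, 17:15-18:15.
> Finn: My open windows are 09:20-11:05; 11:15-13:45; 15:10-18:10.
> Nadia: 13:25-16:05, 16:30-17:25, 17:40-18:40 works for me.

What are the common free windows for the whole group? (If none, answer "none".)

Ximena ∩ Xiulan: 13:45-14:40, 15:55-18:50.
Ximena ∩ Xiulan ∩ Ravi: 13:45-14:40, 17:25-18:00.
Ximena ∩ Xiulan ∩ Ravi ∩ Wei: 14:10-14:40, 17:25-18:00.
Ximena ∩ Xiulan ∩ Ravi ∩ Wei ∩ Finn: 17:25-18:00.
Ximena ∩ Xiulan ∩ Ravi ∩ Wei ∩ Finn ∩ Nadia: 17:40-18:00.
So the common availability across everyone is 17:40-18:00.

17:40-18:00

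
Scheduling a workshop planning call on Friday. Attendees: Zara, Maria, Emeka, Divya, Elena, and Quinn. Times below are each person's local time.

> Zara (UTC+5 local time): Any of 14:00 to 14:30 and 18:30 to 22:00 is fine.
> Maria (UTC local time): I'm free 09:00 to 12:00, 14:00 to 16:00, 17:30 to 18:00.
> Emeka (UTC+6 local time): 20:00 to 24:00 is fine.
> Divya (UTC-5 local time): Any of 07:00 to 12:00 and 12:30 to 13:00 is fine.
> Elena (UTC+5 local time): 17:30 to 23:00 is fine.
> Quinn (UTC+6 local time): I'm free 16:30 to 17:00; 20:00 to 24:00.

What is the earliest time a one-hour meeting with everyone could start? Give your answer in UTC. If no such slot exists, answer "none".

Zara in UTC: 09:00-09:30, 13:30-17:00 (subtract 5h to convert from UTC+5).
Maria in UTC: 09:00-12:00, 14:00-16:00, 17:30-18:00.
Emeka in UTC: 14:00-18:00 (subtract 6h to convert from UTC+6).
Divya in UTC: 12:00-17:00, 17:30-18:00 (add 5h to convert from UTC-5).
Elena in UTC: 12:30-18:00 (subtract 5h to convert from UTC+5).
Quinn in UTC: 10:30-11:00, 14:00-18:00 (subtract 6h to convert from UTC+6).
Zara ∩ Maria: 09:00-09:30, 14:00-16:00.
Zara ∩ Maria ∩ Emeka: 14:00-16:00.
Zara ∩ Maria ∩ Emeka ∩ Divya: 14:00-16:00.
Zara ∩ Maria ∩ Emeka ∩ Divya ∩ Elena: 14:00-16:00.
Zara ∩ Maria ∩ Emeka ∩ Divya ∩ Elena ∩ Quinn: 14:00-16:00.
The first common window of at least 60 minutes is 14:00-16:00, so the earliest start is 14:00.

14:00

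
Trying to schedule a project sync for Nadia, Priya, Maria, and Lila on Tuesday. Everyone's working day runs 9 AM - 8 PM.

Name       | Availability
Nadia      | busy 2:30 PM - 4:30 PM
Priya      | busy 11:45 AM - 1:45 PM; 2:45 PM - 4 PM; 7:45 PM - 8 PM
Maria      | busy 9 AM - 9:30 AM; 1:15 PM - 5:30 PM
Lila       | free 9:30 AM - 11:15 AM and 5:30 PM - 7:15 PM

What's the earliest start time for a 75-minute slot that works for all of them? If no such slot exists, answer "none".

09:30

Nadia free: 09:00-14:30, 16:30-20:00 (invert busy blocks within the working day).
Priya free: 09:00-11:45, 13:45-14:45, 16:00-19:45 (invert busy blocks within the working day).
Maria free: 09:30-13:15, 17:30-20:00 (invert busy blocks within the working day).
Lila free: 09:30-11:15, 17:30-19:15.
Nadia ∩ Priya: 09:00-11:45, 13:45-14:30, 16:30-19:45.
Nadia ∩ Priya ∩ Maria: 09:30-11:45, 17:30-19:45.
Nadia ∩ Priya ∩ Maria ∩ Lila: 09:30-11:15, 17:30-19:15.
The first common window of at least 75 minutes is 09:30-11:15, so the earliest start is 09:30.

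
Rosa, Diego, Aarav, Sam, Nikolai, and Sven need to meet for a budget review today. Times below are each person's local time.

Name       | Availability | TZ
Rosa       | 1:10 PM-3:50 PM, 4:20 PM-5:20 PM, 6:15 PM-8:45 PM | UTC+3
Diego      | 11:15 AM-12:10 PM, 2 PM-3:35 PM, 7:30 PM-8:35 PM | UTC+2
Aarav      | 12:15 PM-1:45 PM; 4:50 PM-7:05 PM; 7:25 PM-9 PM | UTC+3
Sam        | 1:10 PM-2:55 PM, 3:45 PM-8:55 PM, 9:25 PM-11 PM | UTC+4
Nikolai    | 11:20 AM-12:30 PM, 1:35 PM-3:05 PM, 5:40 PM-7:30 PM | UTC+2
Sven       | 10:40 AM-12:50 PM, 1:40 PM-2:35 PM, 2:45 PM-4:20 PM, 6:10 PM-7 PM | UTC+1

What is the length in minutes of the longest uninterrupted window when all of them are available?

Rosa in UTC: 10:10-12:50, 13:20-14:20, 15:15-17:45 (subtract 3h to convert from UTC+3).
Diego in UTC: 09:15-10:10, 12:00-13:35, 17:30-18:35 (subtract 2h to convert from UTC+2).
Aarav in UTC: 09:15-10:45, 13:50-16:05, 16:25-18:00 (subtract 3h to convert from UTC+3).
Sam in UTC: 09:10-10:55, 11:45-16:55, 17:25-19:00 (subtract 4h to convert from UTC+4).
Nikolai in UTC: 09:20-10:30, 11:35-13:05, 15:40-17:30 (subtract 2h to convert from UTC+2).
Sven in UTC: 09:40-11:50, 12:40-13:35, 13:45-15:20, 17:10-18:00 (subtract 1h to convert from UTC+1).
Rosa ∩ Diego: 12:00-12:50, 13:20-13:35, 17:30-17:45.
Rosa ∩ Diego ∩ Aarav: 17:30-17:45.
Rosa ∩ Diego ∩ Aarav ∩ Sam: 17:30-17:45.
Rosa ∩ Diego ∩ Aarav ∩ Sam ∩ Nikolai: ∅.
Rosa ∩ Diego ∩ Aarav ∩ Sam ∩ Nikolai ∩ Sven: ∅.
There is no time when everyone is free.
No common window exists, so the longest block is 0 minutes.

0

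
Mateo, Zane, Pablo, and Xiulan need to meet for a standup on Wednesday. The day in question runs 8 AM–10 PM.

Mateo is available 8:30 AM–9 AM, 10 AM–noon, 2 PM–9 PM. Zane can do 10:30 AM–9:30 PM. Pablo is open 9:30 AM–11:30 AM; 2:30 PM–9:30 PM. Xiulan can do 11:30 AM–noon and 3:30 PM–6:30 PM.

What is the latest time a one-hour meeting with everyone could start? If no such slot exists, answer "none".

Mateo ∩ Zane: 10:30-12:00, 14:00-21:00.
Mateo ∩ Zane ∩ Pablo: 10:30-11:30, 14:30-21:00.
Mateo ∩ Zane ∩ Pablo ∩ Xiulan: 15:30-18:30.
The last common window of at least 60 minutes is 15:30-18:30; a 60-minute meeting can start as late as 17:30 and still end by 18:30.

17:30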